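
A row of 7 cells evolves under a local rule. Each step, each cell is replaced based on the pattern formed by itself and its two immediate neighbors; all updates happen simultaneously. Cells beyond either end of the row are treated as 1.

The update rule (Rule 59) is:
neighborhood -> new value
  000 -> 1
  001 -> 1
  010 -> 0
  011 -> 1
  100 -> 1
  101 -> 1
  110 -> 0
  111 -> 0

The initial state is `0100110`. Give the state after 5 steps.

step 1: 1011101
step 2: 0110011
step 3: 1101110
step 4: 0011001
step 5: 1110111

1110111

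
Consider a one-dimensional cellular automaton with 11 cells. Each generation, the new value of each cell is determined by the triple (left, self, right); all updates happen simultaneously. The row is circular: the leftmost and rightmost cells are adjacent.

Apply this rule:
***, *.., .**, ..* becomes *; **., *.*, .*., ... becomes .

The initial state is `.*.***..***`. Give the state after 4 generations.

**..***.*.*

...**.****.
..**..***.*
***.****...
**..***.*.*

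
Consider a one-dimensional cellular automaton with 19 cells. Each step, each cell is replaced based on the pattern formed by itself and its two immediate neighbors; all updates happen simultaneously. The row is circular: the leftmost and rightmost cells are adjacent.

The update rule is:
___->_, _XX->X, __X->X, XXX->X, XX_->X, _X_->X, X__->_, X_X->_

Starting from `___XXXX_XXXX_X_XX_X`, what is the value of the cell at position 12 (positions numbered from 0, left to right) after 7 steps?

_

__XXXXX_XXXX_X_XX_X
_XXXXXX_XXXX_X_XX_X
_XXXXXX_XXXX_X_XX_X  (fixed point — unchanged through step 7)
position 12 holds _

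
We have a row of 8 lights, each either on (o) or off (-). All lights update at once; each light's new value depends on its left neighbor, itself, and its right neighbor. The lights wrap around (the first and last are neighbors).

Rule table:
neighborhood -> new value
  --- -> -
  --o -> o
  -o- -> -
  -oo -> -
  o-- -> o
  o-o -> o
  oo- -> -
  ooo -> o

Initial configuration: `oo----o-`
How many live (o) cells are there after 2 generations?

5

--o--o-o
oo-oo-o-
count of o: 5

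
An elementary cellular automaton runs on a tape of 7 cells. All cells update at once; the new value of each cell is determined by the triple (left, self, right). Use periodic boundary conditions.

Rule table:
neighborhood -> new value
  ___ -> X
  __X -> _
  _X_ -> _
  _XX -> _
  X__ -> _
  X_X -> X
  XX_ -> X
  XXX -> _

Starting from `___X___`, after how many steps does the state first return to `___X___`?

28

XX___XX
_X_X___
__X__XX
______X
_XXXX__
____X_X
_XX__X_
__X____
X___XXX
X_X____
_X__XX_
_____X_
XXXX___
___X_X_
XX__X__
_X_____
___XXXX
_X____X
X__XX__
____X__
XXX___X
__X_X__
X__X__X
X______
__XXXX_
X____X_
__XX__X
___X___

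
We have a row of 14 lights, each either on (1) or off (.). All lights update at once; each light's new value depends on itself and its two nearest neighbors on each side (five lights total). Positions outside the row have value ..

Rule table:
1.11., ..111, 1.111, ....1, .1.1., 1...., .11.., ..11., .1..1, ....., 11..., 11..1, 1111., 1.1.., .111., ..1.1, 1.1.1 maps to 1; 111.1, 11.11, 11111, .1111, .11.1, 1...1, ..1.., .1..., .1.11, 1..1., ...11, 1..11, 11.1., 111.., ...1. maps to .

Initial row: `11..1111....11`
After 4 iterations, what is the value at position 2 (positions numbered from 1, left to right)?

111.1.1.111.11
11..111.11..11
111.11..111.11
11..111.11..11
position 2 holds 1

1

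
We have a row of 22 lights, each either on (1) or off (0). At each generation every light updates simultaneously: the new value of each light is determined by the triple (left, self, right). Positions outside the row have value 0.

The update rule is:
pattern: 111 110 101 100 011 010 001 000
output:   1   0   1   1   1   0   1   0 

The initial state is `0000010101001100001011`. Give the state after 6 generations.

0000101010111010010110
0001010101110101101101
0010101011101011011010
0101010111010110110101
1010101110101101101010
0101011101011011010101

0101011101011011010101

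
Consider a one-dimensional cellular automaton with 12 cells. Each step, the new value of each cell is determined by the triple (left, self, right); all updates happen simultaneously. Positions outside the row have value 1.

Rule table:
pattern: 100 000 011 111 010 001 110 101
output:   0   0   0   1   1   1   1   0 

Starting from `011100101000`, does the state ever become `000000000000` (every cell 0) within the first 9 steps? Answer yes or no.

step 1: 001101101001
step 2: 010100101010
step 3: 010101101010
step 4: 010100101010  (repeats step 2; period 2)
step 9: 010101101010
step 9 is 010101101010, still not uniform 0

no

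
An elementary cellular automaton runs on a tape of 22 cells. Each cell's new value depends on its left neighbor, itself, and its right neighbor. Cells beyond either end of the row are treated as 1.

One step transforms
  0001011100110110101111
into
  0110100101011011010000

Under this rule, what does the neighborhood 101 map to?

1

At position 4 the neighborhood is 101; the next row has 1 there.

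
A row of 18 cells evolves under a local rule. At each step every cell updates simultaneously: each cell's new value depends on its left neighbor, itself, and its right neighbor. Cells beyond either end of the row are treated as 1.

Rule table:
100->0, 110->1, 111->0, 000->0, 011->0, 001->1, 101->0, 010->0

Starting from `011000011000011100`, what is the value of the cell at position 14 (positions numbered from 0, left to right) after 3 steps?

001000101000100101
010001000001001000
000010000010010001
position 14 holds 0

0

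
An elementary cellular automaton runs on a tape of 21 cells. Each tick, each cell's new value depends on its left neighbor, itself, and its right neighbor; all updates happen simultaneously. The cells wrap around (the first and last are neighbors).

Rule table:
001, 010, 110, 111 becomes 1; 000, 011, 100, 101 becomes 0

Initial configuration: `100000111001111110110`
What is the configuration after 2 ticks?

tick 1: 100001011010111110010
tick 2: 100011001010011110110

100011001010011110110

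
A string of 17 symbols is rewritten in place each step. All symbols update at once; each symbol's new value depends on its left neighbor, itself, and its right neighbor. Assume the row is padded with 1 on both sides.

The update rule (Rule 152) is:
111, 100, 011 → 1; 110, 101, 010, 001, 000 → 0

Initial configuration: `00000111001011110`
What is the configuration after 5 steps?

10000110100011100
01000100010011010
00100010001010000
10010001000001000
01001000100000100

01001000100000100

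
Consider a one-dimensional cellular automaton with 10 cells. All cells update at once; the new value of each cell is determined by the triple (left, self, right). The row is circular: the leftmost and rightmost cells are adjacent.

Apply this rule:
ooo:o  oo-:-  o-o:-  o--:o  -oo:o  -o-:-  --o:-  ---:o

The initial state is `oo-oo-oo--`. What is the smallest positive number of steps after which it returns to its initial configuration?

o--o--o-o-
-o--o-----
--o--ooooo
o--o-oooo-
-o---ooo--
--oo-oo-oo
o-o--o--o-
---o--o---
oo--o--ooo
o-o--o-ooo
---o---ooo
oo--oo-oo-
o-o-o--o--
-----o--o-
oooo--o--o
ooo-o--o-o
oo---o---o
o-oo--oo-o
--o-o-o--o
o------o--
-ooooo--o-
-oooo-o--o
-ooo---o--
-oo-oo--oo
-o--o-o-o-
--o------o
o--ooooo--
-o-oooo-o-
---ooo---o
oo-oo-oo--

30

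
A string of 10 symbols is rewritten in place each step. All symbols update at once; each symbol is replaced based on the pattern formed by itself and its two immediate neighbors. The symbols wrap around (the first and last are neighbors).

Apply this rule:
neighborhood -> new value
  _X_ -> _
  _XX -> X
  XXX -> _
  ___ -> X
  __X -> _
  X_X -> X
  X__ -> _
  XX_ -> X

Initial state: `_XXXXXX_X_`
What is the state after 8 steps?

step 1: _X____XX__
step 2: ___XX_XX_X
step 3: _X_XXXXXX_
step 4: __XX____X_
step 5: X_XX_XX___
step 6: _XXXXXX_X_  (repeats step 0; period 6)
step 8: ___XX_XX_X

___XX_XX_X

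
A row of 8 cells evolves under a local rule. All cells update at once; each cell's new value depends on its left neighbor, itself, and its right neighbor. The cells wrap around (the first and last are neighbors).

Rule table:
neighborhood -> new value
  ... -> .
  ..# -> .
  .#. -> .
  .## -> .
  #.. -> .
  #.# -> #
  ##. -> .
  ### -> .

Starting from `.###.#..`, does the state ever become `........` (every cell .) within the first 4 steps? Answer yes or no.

yes

....#...
........
all cells are . at step 2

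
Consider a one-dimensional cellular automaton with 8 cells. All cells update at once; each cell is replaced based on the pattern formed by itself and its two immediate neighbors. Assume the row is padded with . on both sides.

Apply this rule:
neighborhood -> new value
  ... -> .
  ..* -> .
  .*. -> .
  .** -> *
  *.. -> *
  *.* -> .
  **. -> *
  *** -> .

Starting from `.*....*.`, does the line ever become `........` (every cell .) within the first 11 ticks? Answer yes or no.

yes

..*....*
...*....
....*...
.....*..
......*.
.......*
........
all cells are . at tick 7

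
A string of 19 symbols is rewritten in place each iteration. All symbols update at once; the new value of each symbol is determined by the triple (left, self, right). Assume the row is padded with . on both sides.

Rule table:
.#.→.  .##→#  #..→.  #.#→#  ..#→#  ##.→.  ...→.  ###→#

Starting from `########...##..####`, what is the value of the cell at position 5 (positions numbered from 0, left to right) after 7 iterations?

#

#######...##..####.
######...##..####..
#####...##..####...
####...##..####....
###...##..####.....
##...##..####......
#...##..####.......
position 5 holds #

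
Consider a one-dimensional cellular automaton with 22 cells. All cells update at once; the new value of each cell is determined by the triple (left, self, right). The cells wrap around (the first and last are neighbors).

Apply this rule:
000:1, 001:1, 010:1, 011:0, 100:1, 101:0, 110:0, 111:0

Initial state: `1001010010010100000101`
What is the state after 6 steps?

0111011111110111111100
1000000000000000000011
0111111111111111111100
1000000000000000000011  (repeats step 2; period 2)
step 6: 1000000000000000000011

1000000000000000000011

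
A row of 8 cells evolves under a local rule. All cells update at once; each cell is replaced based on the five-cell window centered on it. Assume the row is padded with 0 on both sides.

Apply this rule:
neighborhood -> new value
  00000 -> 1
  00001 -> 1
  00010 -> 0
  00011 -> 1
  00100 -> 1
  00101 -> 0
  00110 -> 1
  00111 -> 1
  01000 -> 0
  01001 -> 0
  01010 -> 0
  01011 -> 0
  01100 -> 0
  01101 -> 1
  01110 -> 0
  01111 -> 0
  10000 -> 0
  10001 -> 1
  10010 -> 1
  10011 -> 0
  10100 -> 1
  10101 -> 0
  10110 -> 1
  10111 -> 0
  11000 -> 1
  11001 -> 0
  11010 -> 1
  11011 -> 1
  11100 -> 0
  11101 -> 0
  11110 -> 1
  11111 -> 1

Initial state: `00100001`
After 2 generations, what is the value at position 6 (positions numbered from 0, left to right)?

0

10100101
00101001
position 6 holds 0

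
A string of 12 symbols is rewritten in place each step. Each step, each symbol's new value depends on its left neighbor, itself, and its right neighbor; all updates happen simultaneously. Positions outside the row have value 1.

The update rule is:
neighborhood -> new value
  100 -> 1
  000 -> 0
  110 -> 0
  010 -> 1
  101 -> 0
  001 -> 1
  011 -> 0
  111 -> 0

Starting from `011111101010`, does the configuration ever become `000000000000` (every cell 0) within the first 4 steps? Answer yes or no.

no

000000001010
100000011010
010000100010
011001110110
step 4 is 011001110110, still not uniform 0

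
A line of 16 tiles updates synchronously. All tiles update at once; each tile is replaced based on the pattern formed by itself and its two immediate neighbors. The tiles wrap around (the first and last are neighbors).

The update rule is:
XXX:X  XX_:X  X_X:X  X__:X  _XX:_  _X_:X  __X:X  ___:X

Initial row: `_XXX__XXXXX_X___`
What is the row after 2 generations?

XX_XXXX_XXXXXXXX

generation 1: X_XXXX_XXXXXXXXX
generation 2: XX_XXXX_XXXXXXXX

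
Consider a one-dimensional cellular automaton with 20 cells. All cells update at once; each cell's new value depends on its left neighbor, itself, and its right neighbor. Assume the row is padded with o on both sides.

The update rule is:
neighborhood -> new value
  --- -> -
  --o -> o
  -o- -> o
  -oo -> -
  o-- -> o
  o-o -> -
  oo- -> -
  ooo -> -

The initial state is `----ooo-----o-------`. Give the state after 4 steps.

o--------o----------

step 1: o--o---o---ooo-----o
step 2: -oooo-ooo-o---o---o-
step 3: ----------oo-ooo-oo-
step 4: o--------o----------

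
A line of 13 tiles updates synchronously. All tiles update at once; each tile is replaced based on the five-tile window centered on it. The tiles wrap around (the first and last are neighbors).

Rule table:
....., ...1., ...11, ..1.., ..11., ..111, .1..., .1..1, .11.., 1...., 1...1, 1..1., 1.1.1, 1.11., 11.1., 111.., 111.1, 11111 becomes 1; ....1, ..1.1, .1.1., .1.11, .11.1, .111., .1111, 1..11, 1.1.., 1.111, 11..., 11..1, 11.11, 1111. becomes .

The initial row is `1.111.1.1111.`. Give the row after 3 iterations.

1...111.1.1.1

1...111....11
1.111.1.1.11.
1...111.1.1.1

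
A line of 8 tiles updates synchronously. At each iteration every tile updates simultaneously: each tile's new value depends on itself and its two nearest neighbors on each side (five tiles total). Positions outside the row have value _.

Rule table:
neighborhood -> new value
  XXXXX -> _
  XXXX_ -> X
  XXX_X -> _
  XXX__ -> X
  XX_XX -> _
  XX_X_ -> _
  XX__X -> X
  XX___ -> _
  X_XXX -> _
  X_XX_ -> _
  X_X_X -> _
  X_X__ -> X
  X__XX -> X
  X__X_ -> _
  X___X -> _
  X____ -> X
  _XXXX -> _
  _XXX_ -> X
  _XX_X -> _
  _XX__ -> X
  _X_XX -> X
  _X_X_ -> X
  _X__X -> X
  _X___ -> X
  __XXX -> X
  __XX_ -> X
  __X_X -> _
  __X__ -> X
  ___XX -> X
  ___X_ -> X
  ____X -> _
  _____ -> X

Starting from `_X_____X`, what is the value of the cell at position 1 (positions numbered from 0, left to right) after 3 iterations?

X

XXXXX_XX
X__X___X
XX_XX_XX
position 1 holds X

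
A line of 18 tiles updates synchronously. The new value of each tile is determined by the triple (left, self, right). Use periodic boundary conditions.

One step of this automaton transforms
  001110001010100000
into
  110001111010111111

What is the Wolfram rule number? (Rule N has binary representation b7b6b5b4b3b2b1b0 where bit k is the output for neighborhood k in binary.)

23

position 3: 111 → 0  (bit 7 = 0)
position 4: 110 → 0  (bit 6 = 0)
position 9: 101 → 0  (bit 5 = 0)
position 5: 100 → 1  (bit 4 = 1)
position 2: 011 → 0  (bit 3 = 0)
position 8: 010 → 1  (bit 2 = 1)
position 1: 001 → 1  (bit 1 = 1)
position 0: 000 → 1  (bit 0 = 1)
bits b7..b0 = 00010111 = 23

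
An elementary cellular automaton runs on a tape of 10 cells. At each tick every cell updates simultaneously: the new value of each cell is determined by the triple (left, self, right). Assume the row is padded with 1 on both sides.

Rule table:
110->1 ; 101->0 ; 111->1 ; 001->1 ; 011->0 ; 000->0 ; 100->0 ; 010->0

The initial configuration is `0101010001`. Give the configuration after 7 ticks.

0000000010
0000000100
0000001001
0000010010
0000100100
0001001001
0010010010

0010010010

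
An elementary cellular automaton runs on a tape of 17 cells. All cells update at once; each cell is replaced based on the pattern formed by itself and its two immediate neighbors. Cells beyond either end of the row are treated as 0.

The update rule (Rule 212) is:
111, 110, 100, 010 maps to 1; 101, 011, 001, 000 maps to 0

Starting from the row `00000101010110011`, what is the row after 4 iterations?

00000101100110101

00000101010011001
00000101011001101
00000101001100101
00000101100110101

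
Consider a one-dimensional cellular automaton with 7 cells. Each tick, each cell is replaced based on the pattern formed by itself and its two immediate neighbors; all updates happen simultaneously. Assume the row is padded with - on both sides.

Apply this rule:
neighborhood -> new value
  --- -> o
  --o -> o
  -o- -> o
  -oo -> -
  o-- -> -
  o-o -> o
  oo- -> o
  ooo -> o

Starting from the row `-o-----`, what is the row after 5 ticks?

-oo-ooo

oo-oooo
-oo-ooo
o-oo-oo
oo-oo-o
-oo-ooo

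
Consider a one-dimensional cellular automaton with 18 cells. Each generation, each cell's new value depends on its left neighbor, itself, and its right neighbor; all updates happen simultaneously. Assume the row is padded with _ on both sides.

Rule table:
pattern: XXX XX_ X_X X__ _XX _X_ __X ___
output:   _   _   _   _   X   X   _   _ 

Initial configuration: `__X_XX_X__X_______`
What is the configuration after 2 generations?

__X_X__X__X_______

__X_X__X__X_______
__X_X__X__X_______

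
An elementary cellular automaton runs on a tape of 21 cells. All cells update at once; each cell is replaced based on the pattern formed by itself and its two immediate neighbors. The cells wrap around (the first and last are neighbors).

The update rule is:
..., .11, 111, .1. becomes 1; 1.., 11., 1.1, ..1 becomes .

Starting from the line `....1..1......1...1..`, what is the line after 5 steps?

step 1: 111.1..1.1111.1.1.1.1
step 2: 11..1..1.111..1.1.1.1
step 3: 1...1..1.11...1.1.1.1
step 4: ..1.1..1.1..1.1.1.1.1
step 5: ..1.1..1.1..1.1.1.1.1

..1.1..1.1..1.1.1.1.1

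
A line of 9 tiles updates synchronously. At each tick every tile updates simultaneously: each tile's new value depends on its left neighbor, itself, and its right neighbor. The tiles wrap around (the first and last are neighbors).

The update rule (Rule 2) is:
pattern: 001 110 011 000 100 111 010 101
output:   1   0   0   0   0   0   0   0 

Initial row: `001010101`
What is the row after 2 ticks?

tick 1: 010000000
tick 2: 100000000

100000000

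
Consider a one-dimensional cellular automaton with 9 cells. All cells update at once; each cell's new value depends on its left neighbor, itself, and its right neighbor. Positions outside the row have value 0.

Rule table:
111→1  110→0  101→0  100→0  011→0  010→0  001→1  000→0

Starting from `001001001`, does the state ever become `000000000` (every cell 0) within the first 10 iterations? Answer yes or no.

yes

010010010
100100100
001001000
010010000
100100000
001000000
010000000
100000000
000000000
all cells are 0 at iteration 9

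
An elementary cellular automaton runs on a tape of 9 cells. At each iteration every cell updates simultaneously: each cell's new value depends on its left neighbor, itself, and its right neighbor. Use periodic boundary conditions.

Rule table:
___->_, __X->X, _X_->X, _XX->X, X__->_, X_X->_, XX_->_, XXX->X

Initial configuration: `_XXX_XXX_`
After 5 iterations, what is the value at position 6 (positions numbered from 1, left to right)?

XXX__XX__
XX__XX__X
X__XX__XX
__XX__XXX
_XX__XXX_
position 6 holds X

X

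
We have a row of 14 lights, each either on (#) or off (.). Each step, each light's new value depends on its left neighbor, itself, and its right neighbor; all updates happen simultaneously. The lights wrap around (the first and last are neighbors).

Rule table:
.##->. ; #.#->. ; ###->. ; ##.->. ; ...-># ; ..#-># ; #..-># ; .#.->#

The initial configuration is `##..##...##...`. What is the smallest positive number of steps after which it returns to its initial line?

..##..###..###
##..##...##...

2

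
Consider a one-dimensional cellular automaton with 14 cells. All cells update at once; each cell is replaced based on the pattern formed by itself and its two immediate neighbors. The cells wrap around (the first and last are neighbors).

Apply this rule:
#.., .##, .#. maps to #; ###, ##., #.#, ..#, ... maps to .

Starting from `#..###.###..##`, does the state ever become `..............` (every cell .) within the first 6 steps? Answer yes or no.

no

.#.#...#..#.#.
.#.##..##.#.##
.#.#.#.#..#.#.
.#.#.#.##.#.##
.#.#.#.#..#.#.  (repeats step 3; period 2)
step 6: .#.#.#.##.#.##
step 6 is .#.#.#.##.#.##, still not uniform .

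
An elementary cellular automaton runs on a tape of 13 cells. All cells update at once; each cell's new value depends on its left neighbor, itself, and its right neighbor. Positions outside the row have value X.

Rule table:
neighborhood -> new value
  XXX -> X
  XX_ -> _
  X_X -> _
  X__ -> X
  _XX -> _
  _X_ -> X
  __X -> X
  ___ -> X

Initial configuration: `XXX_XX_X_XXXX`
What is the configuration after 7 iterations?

___X_XX_XXXXX

XX_____X__XXX
X_XXXXXXXX_XX
___XXXXXX___X
XXX_XXXX_XXX_
XX___XX___X__
X_XXX__XXXXXX
___X_XX_XXXXX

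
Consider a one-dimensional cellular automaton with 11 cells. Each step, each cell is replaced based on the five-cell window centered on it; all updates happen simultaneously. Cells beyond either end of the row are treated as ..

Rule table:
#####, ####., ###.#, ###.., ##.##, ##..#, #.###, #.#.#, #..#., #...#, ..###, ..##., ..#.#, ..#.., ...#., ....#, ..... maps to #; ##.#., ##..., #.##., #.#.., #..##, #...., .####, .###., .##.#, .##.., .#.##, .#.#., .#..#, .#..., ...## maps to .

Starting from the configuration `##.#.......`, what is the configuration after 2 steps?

step 1: #.....#####
step 2: #..##.#.###

#..##.#.###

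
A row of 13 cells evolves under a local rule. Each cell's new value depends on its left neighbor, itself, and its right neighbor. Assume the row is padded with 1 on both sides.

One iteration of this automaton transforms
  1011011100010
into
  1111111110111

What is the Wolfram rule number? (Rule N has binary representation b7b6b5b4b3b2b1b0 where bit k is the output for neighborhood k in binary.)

254

position 6: 111 → 1  (bit 7 = 1)
position 0: 110 → 1  (bit 6 = 1)
position 1: 101 → 1  (bit 5 = 1)
position 8: 100 → 1  (bit 4 = 1)
position 2: 011 → 1  (bit 3 = 1)
position 11: 010 → 1  (bit 2 = 1)
position 10: 001 → 1  (bit 1 = 1)
position 9: 000 → 0  (bit 0 = 0)
bits b7..b0 = 11111110 = 254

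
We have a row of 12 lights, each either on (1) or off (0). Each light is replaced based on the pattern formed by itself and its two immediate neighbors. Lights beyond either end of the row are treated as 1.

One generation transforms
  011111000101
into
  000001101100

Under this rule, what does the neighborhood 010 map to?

At position 9 the neighborhood is 010; the next row has 1 there.

1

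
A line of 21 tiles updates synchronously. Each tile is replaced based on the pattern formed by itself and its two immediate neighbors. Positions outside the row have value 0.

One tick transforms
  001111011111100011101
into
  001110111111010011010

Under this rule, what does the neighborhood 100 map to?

1

At position 13 the neighborhood is 100; the next row has 1 there.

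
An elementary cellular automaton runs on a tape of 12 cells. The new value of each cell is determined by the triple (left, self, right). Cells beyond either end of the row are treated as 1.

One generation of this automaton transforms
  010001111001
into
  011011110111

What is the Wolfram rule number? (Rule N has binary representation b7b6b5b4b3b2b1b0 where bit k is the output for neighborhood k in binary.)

position 6: 111 → 1  (bit 7 = 1)
position 8: 110 → 0  (bit 6 = 0)
position 0: 101 → 0  (bit 5 = 0)
position 2: 100 → 1  (bit 4 = 1)
position 5: 011 → 1  (bit 3 = 1)
position 1: 010 → 1  (bit 2 = 1)
position 4: 001 → 1  (bit 1 = 1)
position 3: 000 → 0  (bit 0 = 0)
bits b7..b0 = 10011110 = 158

158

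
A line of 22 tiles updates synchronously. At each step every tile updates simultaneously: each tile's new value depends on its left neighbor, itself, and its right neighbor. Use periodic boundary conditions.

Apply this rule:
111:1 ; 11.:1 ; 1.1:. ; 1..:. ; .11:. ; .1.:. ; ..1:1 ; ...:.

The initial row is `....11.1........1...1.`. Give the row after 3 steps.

...1.1.........1...1..
..1...........1...1...
.1...........1...1....

.1...........1...1....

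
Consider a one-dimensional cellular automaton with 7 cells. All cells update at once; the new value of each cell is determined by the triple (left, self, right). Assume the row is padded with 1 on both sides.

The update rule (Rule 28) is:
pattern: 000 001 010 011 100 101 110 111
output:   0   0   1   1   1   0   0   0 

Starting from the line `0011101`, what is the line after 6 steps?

1010001
0011001
1010101
0010101
1010101  (repeats step 3; period 2)
step 6: 0010101

0010101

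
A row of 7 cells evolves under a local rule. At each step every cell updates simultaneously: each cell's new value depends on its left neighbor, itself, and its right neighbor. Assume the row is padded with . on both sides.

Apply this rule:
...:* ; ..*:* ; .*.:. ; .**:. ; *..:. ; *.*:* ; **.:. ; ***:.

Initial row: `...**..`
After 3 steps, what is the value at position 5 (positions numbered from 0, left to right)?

.

step 1: ***...*
step 2: ....**.
step 3: ****...
position 5 holds .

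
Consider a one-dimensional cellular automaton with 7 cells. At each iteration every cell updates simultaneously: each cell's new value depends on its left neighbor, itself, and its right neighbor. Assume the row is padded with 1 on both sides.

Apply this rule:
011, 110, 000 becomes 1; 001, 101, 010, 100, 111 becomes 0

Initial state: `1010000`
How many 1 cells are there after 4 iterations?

1000110
1010110
1000110  (repeats iteration 1; period 2)
iteration 4: 1010110
count of 1: 4

4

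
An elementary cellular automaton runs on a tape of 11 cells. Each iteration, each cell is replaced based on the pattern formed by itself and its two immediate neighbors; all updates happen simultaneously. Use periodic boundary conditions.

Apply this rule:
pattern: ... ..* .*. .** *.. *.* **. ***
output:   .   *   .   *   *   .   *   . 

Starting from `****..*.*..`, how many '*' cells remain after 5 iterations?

*..***...**
****.**.**.
*..*.**.**.
.**..**.**.
*******.***
count of *: 10

10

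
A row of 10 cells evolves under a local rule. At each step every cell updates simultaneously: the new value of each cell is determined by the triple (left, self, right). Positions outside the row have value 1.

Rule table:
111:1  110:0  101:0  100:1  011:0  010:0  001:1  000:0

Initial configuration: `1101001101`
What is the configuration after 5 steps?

0110100001

step 1: 1000110000
step 2: 0101001001
step 3: 0000110110
step 4: 1001000000
step 5: 0110100001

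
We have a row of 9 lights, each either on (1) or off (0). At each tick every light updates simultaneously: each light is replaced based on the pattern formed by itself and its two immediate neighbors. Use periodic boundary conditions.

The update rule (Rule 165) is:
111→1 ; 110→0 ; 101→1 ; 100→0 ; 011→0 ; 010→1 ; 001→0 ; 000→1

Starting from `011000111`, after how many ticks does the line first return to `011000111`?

100010010
101010011
011110001
101100101
010000110
010110000
011000111

7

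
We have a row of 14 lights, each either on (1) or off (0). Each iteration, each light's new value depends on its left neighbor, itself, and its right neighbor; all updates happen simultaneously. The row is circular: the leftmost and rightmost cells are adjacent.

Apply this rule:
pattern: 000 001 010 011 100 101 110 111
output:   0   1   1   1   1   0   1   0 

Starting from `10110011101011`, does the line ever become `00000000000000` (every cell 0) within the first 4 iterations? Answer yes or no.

no

iteration 1: 10111110101010
iteration 2: 10100010101010
iteration 3: 10110110101010
iteration 4: 10110110101010
iteration 4 is 10110110101010, still not uniform 0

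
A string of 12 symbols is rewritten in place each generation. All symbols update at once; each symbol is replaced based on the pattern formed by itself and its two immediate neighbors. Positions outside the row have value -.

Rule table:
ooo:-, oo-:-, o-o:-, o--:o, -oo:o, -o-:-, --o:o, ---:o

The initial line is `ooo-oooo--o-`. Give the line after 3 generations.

oo---o---ooo

generation 1: o---o---oo-o
generation 2: -ooo-oooo---
generation 3: oo---o---ooo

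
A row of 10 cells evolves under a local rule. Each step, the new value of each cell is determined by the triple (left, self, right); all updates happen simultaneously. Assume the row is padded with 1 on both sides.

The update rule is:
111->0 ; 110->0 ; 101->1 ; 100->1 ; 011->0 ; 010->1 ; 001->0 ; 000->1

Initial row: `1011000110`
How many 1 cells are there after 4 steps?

step 1: 0100110001
step 2: 1110001100
step 3: 0001100010
step 4: 1100011011
count of 1: 6

6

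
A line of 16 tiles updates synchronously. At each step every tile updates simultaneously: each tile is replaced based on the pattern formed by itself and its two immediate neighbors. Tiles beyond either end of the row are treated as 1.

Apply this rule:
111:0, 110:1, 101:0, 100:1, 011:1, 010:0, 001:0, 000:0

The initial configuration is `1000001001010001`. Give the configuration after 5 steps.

0001110000010001

step 1: 1100000100001001
step 2: 0110000010000101
step 3: 0111000001000001
step 4: 0101100000100001
step 5: 0001110000010001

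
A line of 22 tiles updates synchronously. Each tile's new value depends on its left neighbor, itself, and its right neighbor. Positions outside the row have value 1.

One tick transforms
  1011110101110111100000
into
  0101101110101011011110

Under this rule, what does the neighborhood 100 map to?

At position 17 the neighborhood is 100; the next row has 1 there.

1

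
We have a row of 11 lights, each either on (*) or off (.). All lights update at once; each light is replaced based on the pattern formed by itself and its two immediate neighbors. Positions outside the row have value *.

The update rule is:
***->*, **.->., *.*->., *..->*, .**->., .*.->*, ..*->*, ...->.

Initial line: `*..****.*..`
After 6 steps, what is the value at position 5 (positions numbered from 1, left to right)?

.**.**..***
......**.**
*....*....*
.*..***..*.
.***.*.***.
..*..*..*..
position 5 holds .

.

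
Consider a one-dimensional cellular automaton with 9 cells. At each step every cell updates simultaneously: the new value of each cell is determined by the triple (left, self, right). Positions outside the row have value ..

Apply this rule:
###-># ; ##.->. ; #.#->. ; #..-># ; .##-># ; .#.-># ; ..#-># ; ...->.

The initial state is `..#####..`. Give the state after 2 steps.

#####..##

.#####.#.
#####..##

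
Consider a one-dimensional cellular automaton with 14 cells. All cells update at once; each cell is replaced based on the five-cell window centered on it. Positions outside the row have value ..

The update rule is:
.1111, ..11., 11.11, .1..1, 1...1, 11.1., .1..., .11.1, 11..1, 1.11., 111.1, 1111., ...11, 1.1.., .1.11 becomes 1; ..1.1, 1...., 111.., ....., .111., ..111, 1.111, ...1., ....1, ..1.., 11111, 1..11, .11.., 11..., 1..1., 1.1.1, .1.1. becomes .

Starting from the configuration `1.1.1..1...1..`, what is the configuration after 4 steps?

.1.11....11...

step 1: ....11..11..1.
step 2: ...11.1.1.1..1
step 3: ..1111....11..
step 4: .1.11....11...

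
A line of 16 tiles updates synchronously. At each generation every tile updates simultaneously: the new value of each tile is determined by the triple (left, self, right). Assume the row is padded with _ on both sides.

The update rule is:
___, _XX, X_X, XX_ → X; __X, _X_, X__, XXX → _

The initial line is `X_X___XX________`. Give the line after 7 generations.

generation 1: _X__X_XX_XXXXXXX
generation 2: _____XXXXX_____X
generation 3: XXXX_X___X_XXX__
generation 4: X__XX__X__XX_X_X
generation 5: ___XX_____XXX_X_
generation 6: XX_XX_XXX_X_XX__
generation 7: XXXXXXX_XX_XXX_X

XXXXXXX_XX_XXX_X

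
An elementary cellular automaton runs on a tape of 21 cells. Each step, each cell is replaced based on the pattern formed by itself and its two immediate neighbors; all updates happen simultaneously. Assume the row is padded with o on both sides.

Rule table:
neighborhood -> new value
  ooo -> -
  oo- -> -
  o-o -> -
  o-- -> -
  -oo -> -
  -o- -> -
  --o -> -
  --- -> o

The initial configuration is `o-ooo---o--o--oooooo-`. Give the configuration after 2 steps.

-oooo---oooooooooooo-

------o--------------
-oooo---oooooooooooo-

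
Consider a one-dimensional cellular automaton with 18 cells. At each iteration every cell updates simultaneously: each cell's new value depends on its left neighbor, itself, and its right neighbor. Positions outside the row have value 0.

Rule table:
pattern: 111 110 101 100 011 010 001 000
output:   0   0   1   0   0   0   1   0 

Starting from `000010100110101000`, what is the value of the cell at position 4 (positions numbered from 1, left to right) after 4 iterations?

iteration 1: 000101001001010000
iteration 2: 001010010010100000
iteration 3: 010100100101000000
iteration 4: 101001001010000000
position 4 holds 0

0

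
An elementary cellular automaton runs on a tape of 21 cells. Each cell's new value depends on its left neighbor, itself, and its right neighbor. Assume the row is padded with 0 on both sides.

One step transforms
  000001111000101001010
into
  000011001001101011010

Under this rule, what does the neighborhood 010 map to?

At position 12 the neighborhood is 010; the next row has 1 there.

1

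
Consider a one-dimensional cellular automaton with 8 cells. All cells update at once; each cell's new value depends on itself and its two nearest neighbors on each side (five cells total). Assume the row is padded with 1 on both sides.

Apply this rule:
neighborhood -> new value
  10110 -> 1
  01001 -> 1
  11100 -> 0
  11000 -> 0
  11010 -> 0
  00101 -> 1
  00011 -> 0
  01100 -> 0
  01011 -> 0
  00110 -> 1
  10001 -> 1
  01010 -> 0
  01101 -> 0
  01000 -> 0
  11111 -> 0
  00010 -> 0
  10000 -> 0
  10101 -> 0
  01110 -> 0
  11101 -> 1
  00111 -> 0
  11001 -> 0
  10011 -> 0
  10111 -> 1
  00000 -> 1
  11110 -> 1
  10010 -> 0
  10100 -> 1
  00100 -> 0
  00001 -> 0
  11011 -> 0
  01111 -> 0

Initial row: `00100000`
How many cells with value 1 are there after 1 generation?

1

00000100
count of 1: 1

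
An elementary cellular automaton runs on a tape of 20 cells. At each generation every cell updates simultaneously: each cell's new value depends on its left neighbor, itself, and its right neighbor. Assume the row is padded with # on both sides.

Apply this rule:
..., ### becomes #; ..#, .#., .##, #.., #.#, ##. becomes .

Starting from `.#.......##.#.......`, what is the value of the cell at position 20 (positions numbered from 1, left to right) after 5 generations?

.

generation 1: ...#####......#####.
generation 2: .#..###..####..###..
generation 3: .....#....##....#...
generation 4: .###...##....##...#.
generation 5: ..#..#....##....#...
position 20 holds .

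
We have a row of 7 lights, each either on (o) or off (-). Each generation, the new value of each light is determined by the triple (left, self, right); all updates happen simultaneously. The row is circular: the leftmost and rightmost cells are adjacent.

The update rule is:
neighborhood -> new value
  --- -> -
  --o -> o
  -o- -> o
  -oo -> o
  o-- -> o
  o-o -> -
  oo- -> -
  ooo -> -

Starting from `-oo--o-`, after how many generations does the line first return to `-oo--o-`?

oo-oooo
---o---
--ooo--
-oo--o-

4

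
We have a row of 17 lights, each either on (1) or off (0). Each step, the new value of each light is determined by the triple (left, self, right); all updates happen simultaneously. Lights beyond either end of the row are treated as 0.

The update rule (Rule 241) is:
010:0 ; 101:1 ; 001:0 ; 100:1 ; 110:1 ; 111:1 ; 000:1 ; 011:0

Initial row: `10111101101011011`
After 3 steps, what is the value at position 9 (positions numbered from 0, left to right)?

0

01011110110101101
00101111011010110
10010111101101011
position 9 holds 0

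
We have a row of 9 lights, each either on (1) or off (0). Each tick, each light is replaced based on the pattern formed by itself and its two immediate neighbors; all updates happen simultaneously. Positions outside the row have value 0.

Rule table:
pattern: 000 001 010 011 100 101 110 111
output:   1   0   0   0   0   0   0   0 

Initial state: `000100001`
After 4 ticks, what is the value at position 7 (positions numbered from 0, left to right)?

110001100
000100001  (repeats tick 0; period 2)
tick 4: 000100001
position 7 holds 0

0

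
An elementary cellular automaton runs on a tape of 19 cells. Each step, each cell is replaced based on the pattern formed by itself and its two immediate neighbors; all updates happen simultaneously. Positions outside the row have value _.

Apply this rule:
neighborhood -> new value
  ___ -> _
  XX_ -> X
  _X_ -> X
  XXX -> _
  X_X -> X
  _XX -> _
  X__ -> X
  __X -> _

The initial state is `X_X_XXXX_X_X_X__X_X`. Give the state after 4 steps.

XXXX___XXXXXXXX_XXX
___XX_________XX__X
____XX_________XX_X
_____XX_________XXX

_____XX_________XXX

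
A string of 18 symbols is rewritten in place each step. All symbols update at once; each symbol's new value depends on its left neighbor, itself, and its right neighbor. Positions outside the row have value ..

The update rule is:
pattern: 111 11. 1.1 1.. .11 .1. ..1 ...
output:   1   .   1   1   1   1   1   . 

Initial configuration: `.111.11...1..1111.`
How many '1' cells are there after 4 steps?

15

111.11.1.1111111.1
11.11.111111111.11
1.11.111111111.11.
111.111111111.11.1
count of 1: 15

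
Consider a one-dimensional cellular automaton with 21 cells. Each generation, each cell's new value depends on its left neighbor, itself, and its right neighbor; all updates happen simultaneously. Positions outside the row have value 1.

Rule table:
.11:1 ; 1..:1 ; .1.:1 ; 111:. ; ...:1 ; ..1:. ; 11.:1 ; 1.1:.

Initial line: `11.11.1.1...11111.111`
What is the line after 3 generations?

.1.11.1.1.1.1.1.1.11.

generation 1: .1.11.1.111.1...1.1..
generation 2: .1.11.1.1.1.111.1.11.
generation 3: .1.11.1.1.1.1.1.1.11.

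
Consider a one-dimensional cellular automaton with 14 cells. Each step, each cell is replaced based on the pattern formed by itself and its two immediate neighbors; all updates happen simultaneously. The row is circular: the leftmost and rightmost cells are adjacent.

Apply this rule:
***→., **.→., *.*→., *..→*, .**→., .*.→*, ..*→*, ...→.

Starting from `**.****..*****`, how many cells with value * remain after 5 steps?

.......**.....
......*..*....
.....******...
....*......*..
...***....***.
count of *: 6

6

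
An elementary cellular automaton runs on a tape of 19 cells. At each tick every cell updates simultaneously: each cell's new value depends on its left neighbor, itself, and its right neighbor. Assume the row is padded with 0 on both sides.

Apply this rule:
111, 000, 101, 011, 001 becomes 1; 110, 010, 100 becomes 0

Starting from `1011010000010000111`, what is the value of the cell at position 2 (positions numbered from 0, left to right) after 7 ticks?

1

tick 1: 0110100111100111110
tick 2: 1101001111001111100
tick 3: 1010011110011111001
tick 4: 0100111100111110010
tick 5: 1001111001111100100
tick 6: 0011110011111001001
tick 7: 1111100111110010010
position 2 holds 1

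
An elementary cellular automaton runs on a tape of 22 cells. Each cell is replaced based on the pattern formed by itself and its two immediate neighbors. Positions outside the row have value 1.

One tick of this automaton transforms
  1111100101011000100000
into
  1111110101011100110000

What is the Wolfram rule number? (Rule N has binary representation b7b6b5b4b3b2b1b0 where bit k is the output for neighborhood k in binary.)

220

position 0: 111 → 1  (bit 7 = 1)
position 4: 110 → 1  (bit 6 = 1)
position 8: 101 → 0  (bit 5 = 0)
position 5: 100 → 1  (bit 4 = 1)
position 11: 011 → 1  (bit 3 = 1)
position 7: 010 → 1  (bit 2 = 1)
position 6: 001 → 0  (bit 1 = 0)
position 14: 000 → 0  (bit 0 = 0)
bits b7..b0 = 11011100 = 220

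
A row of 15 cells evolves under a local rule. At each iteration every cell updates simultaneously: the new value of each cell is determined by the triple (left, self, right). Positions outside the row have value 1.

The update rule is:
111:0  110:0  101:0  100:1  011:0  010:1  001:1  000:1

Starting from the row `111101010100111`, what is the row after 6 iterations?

000001010111000
111111010000111
000000011111000
111111100000111
000000011111000  (repeats iteration 3; period 2)
iteration 6: 111111100000111

111111100000111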